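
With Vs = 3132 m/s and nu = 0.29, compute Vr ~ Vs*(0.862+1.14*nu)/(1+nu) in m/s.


Numerator factor = 0.862 + 1.14*0.29 = 1.1926
Denominator = 1 + 0.29 = 1.29
Vr = 3132 * 1.1926 / 1.29 = 2895.52 m/s

2895.52


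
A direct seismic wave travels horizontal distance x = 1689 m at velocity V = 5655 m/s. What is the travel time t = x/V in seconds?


t = x / V
= 1689 / 5655
= 0.2987 s

0.2987


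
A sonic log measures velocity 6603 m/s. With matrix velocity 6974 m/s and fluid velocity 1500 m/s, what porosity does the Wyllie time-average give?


1/V - 1/Vm = 1/6603 - 1/6974 = 8.06e-06
1/Vf - 1/Vm = 1/1500 - 1/6974 = 0.00052328
phi = 8.06e-06 / 0.00052328 = 0.0154

0.0154


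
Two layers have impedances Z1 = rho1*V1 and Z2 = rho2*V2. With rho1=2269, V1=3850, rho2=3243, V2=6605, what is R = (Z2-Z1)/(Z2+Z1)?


Z1 = 2269 * 3850 = 8735650
Z2 = 3243 * 6605 = 21420015
R = (21420015 - 8735650) / (21420015 + 8735650) = 12684365 / 30155665 = 0.4206

0.4206


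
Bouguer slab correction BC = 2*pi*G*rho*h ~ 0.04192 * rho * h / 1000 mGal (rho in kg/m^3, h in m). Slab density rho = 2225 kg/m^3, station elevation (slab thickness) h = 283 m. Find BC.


BC = 0.04192 * rho * h / 1000
= 0.04192 * 2225 * 283 / 1000
= 26.396 mGal

26.396


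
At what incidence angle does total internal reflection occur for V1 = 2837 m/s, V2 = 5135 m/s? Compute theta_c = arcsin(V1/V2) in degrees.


V1/V2 = 2837/5135 = 0.552483
theta_c = arcsin(0.552483) = 33.5375 degrees

33.5375


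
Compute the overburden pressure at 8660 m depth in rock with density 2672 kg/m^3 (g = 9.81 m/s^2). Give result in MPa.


P = rho * g * z / 1e6
= 2672 * 9.81 * 8660 / 1e6
= 226998691.2 / 1e6
= 226.9987 MPa

226.9987


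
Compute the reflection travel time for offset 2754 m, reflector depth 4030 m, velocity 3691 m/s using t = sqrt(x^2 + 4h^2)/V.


x^2 + 4h^2 = 2754^2 + 4*4030^2 = 7584516 + 64963600 = 72548116
sqrt(72548116) = 8517.5182
t = 8517.5182 / 3691 = 2.3076 s

2.3076


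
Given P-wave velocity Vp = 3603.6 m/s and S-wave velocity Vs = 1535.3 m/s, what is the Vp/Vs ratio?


Vp/Vs = 3603.6 / 1535.3
= 2.3472

2.3472


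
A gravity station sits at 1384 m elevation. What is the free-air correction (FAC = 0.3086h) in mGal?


FAC = 0.3086 * h
= 0.3086 * 1384
= 427.1024 mGal

427.1024


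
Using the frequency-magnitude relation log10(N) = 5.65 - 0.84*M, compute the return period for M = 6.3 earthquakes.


log10(N) = 5.65 - 0.84*6.3 = 0.358
N = 10^0.358 = 2.280342
T = 1/N = 1/2.280342 = 0.4385 years

0.4385


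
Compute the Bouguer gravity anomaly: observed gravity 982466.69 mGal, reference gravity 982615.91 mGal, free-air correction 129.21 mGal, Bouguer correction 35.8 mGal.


BA = g_obs - g_ref + FAC - BC
= 982466.69 - 982615.91 + 129.21 - 35.8
= -55.81 mGal

-55.81


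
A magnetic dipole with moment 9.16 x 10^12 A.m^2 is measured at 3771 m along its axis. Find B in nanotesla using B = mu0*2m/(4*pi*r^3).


m = 9.16 x 10^12 = 9160000000000 A.m^2
2m = 18320000000000 A.m^2
r^3 = 3771^3 = 53625283011
B = (4pi*10^-7) * 18320000000000 / (4*pi * 53625283011) * 1e9
= 23021590.965506 / 673875180616.12 * 1e9
= 34162.9899 nT

34162.9899


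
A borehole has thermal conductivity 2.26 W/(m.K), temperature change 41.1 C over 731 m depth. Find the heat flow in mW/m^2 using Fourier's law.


q = k * dT / dz * 1000
= 2.26 * 41.1 / 731 * 1000
= 0.127067 * 1000
= 127.067 mW/m^2

127.067


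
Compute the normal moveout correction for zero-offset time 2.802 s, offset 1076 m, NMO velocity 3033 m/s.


x/Vnmo = 1076/3033 = 0.354764
(x/Vnmo)^2 = 0.125858
t0^2 = 7.851204
sqrt(7.851204 + 0.125858) = 2.824369
dt = 2.824369 - 2.802 = 0.022369

0.022369


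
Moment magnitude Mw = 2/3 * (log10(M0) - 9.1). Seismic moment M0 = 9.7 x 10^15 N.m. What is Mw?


log10(M0) = log10(9.7 x 10^15) = 15.9868
Mw = 2/3 * (15.9868 - 9.1)
= 2/3 * 6.8868
= 4.59

4.59


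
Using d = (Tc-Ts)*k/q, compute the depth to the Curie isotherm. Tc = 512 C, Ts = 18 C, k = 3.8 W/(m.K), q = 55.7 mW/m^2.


T_Curie - T_surf = 512 - 18 = 494 C
Convert q to W/m^2: 55.7 mW/m^2 = 0.0557 W/m^2
d = 494 * 3.8 / 0.0557 = 33701.97 m

33701.97


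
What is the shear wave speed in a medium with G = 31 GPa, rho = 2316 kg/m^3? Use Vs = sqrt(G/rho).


Convert G to Pa: G = 31e9 Pa
Compute G/rho = 31e9 / 2316 = 13385146.8048
Vs = sqrt(13385146.8048) = 3658.57 m/s

3658.57


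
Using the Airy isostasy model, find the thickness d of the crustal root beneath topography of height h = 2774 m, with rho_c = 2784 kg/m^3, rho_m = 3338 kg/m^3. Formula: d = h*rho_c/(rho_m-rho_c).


rho_m - rho_c = 3338 - 2784 = 554
d = 2774 * 2784 / 554
= 7722816 / 554
= 13940.1 m

13940.1


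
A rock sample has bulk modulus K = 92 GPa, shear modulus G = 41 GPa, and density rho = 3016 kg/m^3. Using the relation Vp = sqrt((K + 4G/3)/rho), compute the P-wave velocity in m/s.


First compute the effective modulus:
K + 4G/3 = 92e9 + 4*41e9/3 = 146666666666.67 Pa
Then divide by density:
146666666666.67 / 3016 = 48629531.3882 Pa/(kg/m^3)
Take the square root:
Vp = sqrt(48629531.3882) = 6973.49 m/s

6973.49


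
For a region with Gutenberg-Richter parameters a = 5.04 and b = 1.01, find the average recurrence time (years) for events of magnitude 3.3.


log10(N) = 5.04 - 1.01*3.3 = 1.707
N = 10^1.707 = 50.933087
T = 1/N = 1/50.933087 = 0.0196 years

0.0196


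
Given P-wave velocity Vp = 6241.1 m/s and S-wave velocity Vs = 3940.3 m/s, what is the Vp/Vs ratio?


Vp/Vs = 6241.1 / 3940.3
= 1.5839

1.5839


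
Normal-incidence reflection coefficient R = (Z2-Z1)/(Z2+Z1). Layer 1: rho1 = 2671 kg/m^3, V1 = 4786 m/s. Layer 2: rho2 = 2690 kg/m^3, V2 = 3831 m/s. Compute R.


Z1 = 2671 * 4786 = 12783406
Z2 = 2690 * 3831 = 10305390
R = (10305390 - 12783406) / (10305390 + 12783406) = -2478016 / 23088796 = -0.1073

-0.1073


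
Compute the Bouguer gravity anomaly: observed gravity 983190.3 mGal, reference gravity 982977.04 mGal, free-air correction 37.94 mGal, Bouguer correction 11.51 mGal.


BA = g_obs - g_ref + FAC - BC
= 983190.3 - 982977.04 + 37.94 - 11.51
= 239.69 mGal

239.69


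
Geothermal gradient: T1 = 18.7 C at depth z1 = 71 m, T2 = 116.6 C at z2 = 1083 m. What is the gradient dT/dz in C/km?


dT = 116.6 - 18.7 = 97.9 C
dz = 1083 - 71 = 1012 m
gradient = dT/dz * 1000 = 97.9/1012 * 1000 = 96.7391 C/km

96.7391


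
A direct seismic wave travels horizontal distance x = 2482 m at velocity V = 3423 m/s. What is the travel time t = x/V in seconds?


t = x / V
= 2482 / 3423
= 0.7251 s

0.7251


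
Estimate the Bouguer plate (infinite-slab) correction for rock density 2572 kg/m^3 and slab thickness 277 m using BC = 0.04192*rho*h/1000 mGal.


BC = 0.04192 * rho * h / 1000
= 0.04192 * 2572 * 277 / 1000
= 29.8657 mGal

29.8657


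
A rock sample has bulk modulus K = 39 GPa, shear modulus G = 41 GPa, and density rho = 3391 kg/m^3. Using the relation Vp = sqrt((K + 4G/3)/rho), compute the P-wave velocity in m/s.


First compute the effective modulus:
K + 4G/3 = 39e9 + 4*41e9/3 = 93666666666.67 Pa
Then divide by density:
93666666666.67 / 3391 = 27622137.0294 Pa/(kg/m^3)
Take the square root:
Vp = sqrt(27622137.0294) = 5255.68 m/s

5255.68


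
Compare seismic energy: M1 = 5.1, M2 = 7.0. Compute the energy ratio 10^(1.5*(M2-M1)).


M2 - M1 = 7.0 - 5.1 = 1.9
1.5 * 1.9 = 2.85
ratio = 10^2.85 = 707.95

707.95


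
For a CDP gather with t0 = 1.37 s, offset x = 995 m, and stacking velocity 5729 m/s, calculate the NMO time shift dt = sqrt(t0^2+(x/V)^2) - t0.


x/Vnmo = 995/5729 = 0.173678
(x/Vnmo)^2 = 0.030164
t0^2 = 1.8769
sqrt(1.8769 + 0.030164) = 1.380965
dt = 1.380965 - 1.37 = 0.010965

0.010965


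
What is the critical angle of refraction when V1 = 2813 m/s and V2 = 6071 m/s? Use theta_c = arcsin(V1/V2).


V1/V2 = 2813/6071 = 0.46335
theta_c = arcsin(0.46335) = 27.6035 degrees

27.6035


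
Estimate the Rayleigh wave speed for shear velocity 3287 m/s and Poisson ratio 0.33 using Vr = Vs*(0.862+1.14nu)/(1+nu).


Numerator factor = 0.862 + 1.14*0.33 = 1.2382
Denominator = 1 + 0.33 = 1.33
Vr = 3287 * 1.2382 / 1.33 = 3060.12 m/s

3060.12


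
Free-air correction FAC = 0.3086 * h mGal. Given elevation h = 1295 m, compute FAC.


FAC = 0.3086 * h
= 0.3086 * 1295
= 399.637 mGal

399.637


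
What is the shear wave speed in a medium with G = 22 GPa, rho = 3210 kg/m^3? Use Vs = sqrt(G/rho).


Convert G to Pa: G = 22e9 Pa
Compute G/rho = 22e9 / 3210 = 6853582.5545
Vs = sqrt(6853582.5545) = 2617.93 m/s

2617.93


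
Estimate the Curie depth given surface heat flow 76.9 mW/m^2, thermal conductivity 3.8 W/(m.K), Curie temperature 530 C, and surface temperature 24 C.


T_Curie - T_surf = 530 - 24 = 506 C
Convert q to W/m^2: 76.9 mW/m^2 = 0.0769 W/m^2
d = 506 * 3.8 / 0.0769 = 25003.9 m

25003.9


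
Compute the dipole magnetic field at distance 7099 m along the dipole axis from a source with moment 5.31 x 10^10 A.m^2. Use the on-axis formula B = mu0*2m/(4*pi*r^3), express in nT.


m = 5.31 x 10^10 = 53100000000 A.m^2
2m = 106200000000 A.m^2
r^3 = 7099^3 = 357759791299
B = (4pi*10^-7) * 106200000000 / (4*pi * 357759791299) * 1e9
= 133454.855924 / 4495742128379.02 * 1e9
= 29.6847 nT

29.6847


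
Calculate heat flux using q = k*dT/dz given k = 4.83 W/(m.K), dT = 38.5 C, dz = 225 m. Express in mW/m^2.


q = k * dT / dz * 1000
= 4.83 * 38.5 / 225 * 1000
= 0.826467 * 1000
= 826.4667 mW/m^2

826.4667


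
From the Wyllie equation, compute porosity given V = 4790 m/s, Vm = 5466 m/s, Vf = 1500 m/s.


1/V - 1/Vm = 1/4790 - 1/5466 = 2.582e-05
1/Vf - 1/Vm = 1/1500 - 1/5466 = 0.00048372
phi = 2.582e-05 / 0.00048372 = 0.0534

0.0534


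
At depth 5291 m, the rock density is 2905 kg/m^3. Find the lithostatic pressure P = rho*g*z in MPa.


P = rho * g * z / 1e6
= 2905 * 9.81 * 5291 / 1e6
= 150783182.55 / 1e6
= 150.7832 MPa

150.7832


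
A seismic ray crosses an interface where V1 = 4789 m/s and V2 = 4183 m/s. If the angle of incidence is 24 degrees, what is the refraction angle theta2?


sin(theta1) = sin(24 deg) = 0.406737
sin(theta2) = V2/V1 * sin(theta1) = 4183/4789 * 0.406737 = 0.355268
theta2 = arcsin(0.355268) = 20.8099 degrees

20.8099


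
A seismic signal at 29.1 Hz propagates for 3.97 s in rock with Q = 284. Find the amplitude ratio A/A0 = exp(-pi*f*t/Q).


pi*f*t/Q = pi*29.1*3.97/284 = 1.277953
A/A0 = exp(-1.277953) = 0.278607

0.278607


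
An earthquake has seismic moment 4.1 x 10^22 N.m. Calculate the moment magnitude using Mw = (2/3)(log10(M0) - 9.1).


log10(M0) = log10(4.1 x 10^22) = 22.6128
Mw = 2/3 * (22.6128 - 9.1)
= 2/3 * 13.5128
= 9.01

9.01


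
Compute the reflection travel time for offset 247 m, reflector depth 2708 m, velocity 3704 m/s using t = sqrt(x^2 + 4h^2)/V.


x^2 + 4h^2 = 247^2 + 4*2708^2 = 61009 + 29333056 = 29394065
sqrt(29394065) = 5421.6294
t = 5421.6294 / 3704 = 1.4637 s

1.4637


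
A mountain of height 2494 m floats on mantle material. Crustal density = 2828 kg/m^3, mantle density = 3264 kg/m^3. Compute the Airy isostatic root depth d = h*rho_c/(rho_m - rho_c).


rho_m - rho_c = 3264 - 2828 = 436
d = 2494 * 2828 / 436
= 7053032 / 436
= 16176.68 m

16176.68


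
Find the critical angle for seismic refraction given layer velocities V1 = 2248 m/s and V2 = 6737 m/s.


V1/V2 = 2248/6737 = 0.33368
theta_c = arcsin(0.33368) = 19.4923 degrees

19.4923


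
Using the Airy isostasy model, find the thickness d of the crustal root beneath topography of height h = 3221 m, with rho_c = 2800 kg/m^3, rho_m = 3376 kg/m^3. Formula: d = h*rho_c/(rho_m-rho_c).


rho_m - rho_c = 3376 - 2800 = 576
d = 3221 * 2800 / 576
= 9018800 / 576
= 15657.64 m

15657.64


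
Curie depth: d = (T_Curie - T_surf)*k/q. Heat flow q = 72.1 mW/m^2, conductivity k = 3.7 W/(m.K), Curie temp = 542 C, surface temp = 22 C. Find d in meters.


T_Curie - T_surf = 542 - 22 = 520 C
Convert q to W/m^2: 72.1 mW/m^2 = 0.0721 W/m^2
d = 520 * 3.7 / 0.0721 = 26685.16 m

26685.16


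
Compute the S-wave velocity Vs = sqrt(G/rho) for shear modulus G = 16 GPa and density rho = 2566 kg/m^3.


Convert G to Pa: G = 16e9 Pa
Compute G/rho = 16e9 / 2566 = 6235385.8145
Vs = sqrt(6235385.8145) = 2497.08 m/s

2497.08


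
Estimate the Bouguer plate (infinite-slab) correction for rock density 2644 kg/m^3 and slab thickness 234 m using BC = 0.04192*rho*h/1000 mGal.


BC = 0.04192 * rho * h / 1000
= 0.04192 * 2644 * 234 / 1000
= 25.9357 mGal

25.9357


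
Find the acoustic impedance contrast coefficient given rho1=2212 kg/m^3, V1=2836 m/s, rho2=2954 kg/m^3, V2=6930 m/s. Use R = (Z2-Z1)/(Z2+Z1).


Z1 = 2212 * 2836 = 6273232
Z2 = 2954 * 6930 = 20471220
R = (20471220 - 6273232) / (20471220 + 6273232) = 14197988 / 26744452 = 0.5309

0.5309


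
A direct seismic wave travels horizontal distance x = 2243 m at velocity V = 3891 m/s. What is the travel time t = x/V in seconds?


t = x / V
= 2243 / 3891
= 0.5765 s

0.5765


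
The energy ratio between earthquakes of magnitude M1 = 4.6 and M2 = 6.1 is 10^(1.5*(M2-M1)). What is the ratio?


M2 - M1 = 6.1 - 4.6 = 1.5
1.5 * 1.5 = 2.25
ratio = 10^2.25 = 177.83

177.83


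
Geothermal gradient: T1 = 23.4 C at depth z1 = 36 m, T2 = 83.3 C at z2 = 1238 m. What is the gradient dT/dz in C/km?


dT = 83.3 - 23.4 = 59.9 C
dz = 1238 - 36 = 1202 m
gradient = dT/dz * 1000 = 59.9/1202 * 1000 = 49.8336 C/km

49.8336


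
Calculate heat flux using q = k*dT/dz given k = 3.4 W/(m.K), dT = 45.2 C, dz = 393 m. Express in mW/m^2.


q = k * dT / dz * 1000
= 3.4 * 45.2 / 393 * 1000
= 0.391043 * 1000
= 391.0433 mW/m^2

391.0433


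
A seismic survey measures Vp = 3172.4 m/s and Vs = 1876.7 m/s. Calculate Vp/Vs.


Vp/Vs = 3172.4 / 1876.7
= 1.6904

1.6904


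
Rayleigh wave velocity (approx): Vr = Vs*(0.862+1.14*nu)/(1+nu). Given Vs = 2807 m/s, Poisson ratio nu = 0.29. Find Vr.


Numerator factor = 0.862 + 1.14*0.29 = 1.1926
Denominator = 1 + 0.29 = 1.29
Vr = 2807 * 1.1926 / 1.29 = 2595.06 m/s

2595.06


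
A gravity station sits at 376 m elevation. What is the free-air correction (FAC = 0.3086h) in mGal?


FAC = 0.3086 * h
= 0.3086 * 376
= 116.0336 mGal

116.0336


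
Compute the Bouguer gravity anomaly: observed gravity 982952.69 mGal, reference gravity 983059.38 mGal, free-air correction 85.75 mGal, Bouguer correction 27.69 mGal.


BA = g_obs - g_ref + FAC - BC
= 982952.69 - 983059.38 + 85.75 - 27.69
= -48.63 mGal

-48.63


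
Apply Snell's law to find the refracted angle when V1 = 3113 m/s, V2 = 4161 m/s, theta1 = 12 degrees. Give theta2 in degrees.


sin(theta1) = sin(12 deg) = 0.207912
sin(theta2) = V2/V1 * sin(theta1) = 4161/3113 * 0.207912 = 0.277906
theta2 = arcsin(0.277906) = 16.1353 degrees

16.1353


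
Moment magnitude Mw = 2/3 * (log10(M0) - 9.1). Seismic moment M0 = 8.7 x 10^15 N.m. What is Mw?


log10(M0) = log10(8.7 x 10^15) = 15.9395
Mw = 2/3 * (15.9395 - 9.1)
= 2/3 * 6.8395
= 4.56

4.56


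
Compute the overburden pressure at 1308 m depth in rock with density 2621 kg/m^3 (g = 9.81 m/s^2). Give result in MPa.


P = rho * g * z / 1e6
= 2621 * 9.81 * 1308 / 1e6
= 33631309.08 / 1e6
= 33.6313 MPa

33.6313


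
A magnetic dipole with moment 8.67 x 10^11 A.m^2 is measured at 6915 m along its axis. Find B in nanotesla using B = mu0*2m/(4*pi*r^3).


m = 8.67 x 10^11 = 867000000000 A.m^2
2m = 1734000000000 A.m^2
r^3 = 6915^3 = 330656110875
B = (4pi*10^-7) * 1734000000000 / (4*pi * 330656110875) * 1e9
= 2179008.66453 / 4155147235157.89 * 1e9
= 524.4119 nT

524.4119


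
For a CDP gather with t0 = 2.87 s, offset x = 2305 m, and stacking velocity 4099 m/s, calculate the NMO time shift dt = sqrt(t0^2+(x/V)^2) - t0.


x/Vnmo = 2305/4099 = 0.562332
(x/Vnmo)^2 = 0.316218
t0^2 = 8.2369
sqrt(8.2369 + 0.316218) = 2.924571
dt = 2.924571 - 2.87 = 0.054571

0.054571


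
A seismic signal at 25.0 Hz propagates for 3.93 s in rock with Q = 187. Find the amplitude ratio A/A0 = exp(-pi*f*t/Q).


pi*f*t/Q = pi*25.0*3.93/187 = 1.650596
A/A0 = exp(-1.650596) = 0.191935

0.191935


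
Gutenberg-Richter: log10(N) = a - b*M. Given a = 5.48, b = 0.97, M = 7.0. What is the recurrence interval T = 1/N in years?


log10(N) = 5.48 - 0.97*7.0 = -1.31
N = 10^-1.31 = 0.048978
T = 1/N = 1/0.048978 = 20.4174 years

20.4174


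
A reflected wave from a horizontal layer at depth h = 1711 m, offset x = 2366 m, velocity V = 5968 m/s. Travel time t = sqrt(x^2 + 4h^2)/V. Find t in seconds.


x^2 + 4h^2 = 2366^2 + 4*1711^2 = 5597956 + 11710084 = 17308040
sqrt(17308040) = 4160.2933
t = 4160.2933 / 5968 = 0.6971 s

0.6971


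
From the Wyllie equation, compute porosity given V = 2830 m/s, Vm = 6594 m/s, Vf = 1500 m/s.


1/V - 1/Vm = 1/2830 - 1/6594 = 0.0002017
1/Vf - 1/Vm = 1/1500 - 1/6594 = 0.00051501
phi = 0.0002017 / 0.00051501 = 0.3916

0.3916


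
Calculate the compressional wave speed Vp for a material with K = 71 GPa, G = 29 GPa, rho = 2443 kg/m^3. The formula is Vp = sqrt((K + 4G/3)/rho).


First compute the effective modulus:
K + 4G/3 = 71e9 + 4*29e9/3 = 109666666666.67 Pa
Then divide by density:
109666666666.67 / 2443 = 44890162.3687 Pa/(kg/m^3)
Take the square root:
Vp = sqrt(44890162.3687) = 6700.01 m/s

6700.01


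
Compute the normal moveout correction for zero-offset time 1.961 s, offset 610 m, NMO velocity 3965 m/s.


x/Vnmo = 610/3965 = 0.153846
(x/Vnmo)^2 = 0.023669
t0^2 = 3.845521
sqrt(3.845521 + 0.023669) = 1.967026
dt = 1.967026 - 1.961 = 0.006026

0.006026


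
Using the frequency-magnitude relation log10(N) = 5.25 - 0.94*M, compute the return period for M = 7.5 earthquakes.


log10(N) = 5.25 - 0.94*7.5 = -1.8
N = 10^-1.8 = 0.015849
T = 1/N = 1/0.015849 = 63.0957 years

63.0957


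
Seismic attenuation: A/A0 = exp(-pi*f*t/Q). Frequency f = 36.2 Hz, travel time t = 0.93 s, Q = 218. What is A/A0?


pi*f*t/Q = pi*36.2*0.93/218 = 0.48516
A/A0 = exp(-0.48516) = 0.615599

0.615599


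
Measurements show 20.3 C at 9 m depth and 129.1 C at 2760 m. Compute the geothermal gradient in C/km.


dT = 129.1 - 20.3 = 108.8 C
dz = 2760 - 9 = 2751 m
gradient = dT/dz * 1000 = 108.8/2751 * 1000 = 39.5493 C/km

39.5493


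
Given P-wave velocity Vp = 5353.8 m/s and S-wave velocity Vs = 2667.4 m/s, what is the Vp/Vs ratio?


Vp/Vs = 5353.8 / 2667.4
= 2.0071

2.0071


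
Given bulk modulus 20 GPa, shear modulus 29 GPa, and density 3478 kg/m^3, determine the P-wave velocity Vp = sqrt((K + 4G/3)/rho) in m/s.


First compute the effective modulus:
K + 4G/3 = 20e9 + 4*29e9/3 = 58666666666.67 Pa
Then divide by density:
58666666666.67 / 3478 = 16867931.7615 Pa/(kg/m^3)
Take the square root:
Vp = sqrt(16867931.7615) = 4107.06 m/s

4107.06


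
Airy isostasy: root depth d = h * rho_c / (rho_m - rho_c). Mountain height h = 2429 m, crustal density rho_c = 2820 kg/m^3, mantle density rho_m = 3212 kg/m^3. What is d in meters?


rho_m - rho_c = 3212 - 2820 = 392
d = 2429 * 2820 / 392
= 6849780 / 392
= 17473.93 m

17473.93


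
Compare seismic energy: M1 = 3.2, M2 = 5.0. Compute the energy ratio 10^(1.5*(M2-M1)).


M2 - M1 = 5.0 - 3.2 = 1.8
1.5 * 1.8 = 2.7
ratio = 10^2.7 = 501.19

501.19


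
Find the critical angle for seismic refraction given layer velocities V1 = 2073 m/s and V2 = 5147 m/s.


V1/V2 = 2073/5147 = 0.402759
theta_c = arcsin(0.402759) = 23.7508 degrees

23.7508


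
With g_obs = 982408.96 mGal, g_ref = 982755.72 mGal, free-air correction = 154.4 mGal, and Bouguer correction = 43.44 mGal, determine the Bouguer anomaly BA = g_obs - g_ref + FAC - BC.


BA = g_obs - g_ref + FAC - BC
= 982408.96 - 982755.72 + 154.4 - 43.44
= -235.8 mGal

-235.8


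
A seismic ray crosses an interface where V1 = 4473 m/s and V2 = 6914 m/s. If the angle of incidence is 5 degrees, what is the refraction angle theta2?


sin(theta1) = sin(5 deg) = 0.087156
sin(theta2) = V2/V1 * sin(theta1) = 6914/4473 * 0.087156 = 0.134718
theta2 = arcsin(0.134718) = 7.7423 degrees

7.7423


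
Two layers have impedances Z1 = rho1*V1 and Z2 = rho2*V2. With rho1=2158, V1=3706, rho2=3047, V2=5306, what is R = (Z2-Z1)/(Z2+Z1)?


Z1 = 2158 * 3706 = 7997548
Z2 = 3047 * 5306 = 16167382
R = (16167382 - 7997548) / (16167382 + 7997548) = 8169834 / 24164930 = 0.3381

0.3381


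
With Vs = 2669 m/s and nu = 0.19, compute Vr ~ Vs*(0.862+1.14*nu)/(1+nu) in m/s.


Numerator factor = 0.862 + 1.14*0.19 = 1.0786
Denominator = 1 + 0.19 = 1.19
Vr = 2669 * 1.0786 / 1.19 = 2419.15 m/s

2419.15


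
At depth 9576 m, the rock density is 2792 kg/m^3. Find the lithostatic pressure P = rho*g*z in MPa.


P = rho * g * z / 1e6
= 2792 * 9.81 * 9576 / 1e6
= 262282043.52 / 1e6
= 262.282 MPa

262.282


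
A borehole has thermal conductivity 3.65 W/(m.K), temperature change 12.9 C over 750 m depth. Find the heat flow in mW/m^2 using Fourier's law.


q = k * dT / dz * 1000
= 3.65 * 12.9 / 750 * 1000
= 0.06278 * 1000
= 62.78 mW/m^2

62.78


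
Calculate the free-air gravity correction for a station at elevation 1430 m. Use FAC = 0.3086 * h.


FAC = 0.3086 * h
= 0.3086 * 1430
= 441.298 mGal

441.298


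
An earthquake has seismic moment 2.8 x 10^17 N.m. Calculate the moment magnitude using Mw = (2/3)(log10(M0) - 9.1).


log10(M0) = log10(2.8 x 10^17) = 17.4472
Mw = 2/3 * (17.4472 - 9.1)
= 2/3 * 8.3472
= 5.56

5.56


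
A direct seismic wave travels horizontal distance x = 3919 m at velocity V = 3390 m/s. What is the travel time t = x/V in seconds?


t = x / V
= 3919 / 3390
= 1.156 s

1.156


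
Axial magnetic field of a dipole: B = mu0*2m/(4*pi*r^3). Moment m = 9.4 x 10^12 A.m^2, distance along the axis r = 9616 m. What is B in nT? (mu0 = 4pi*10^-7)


m = 9.4 x 10^12 = 9400000000000 A.m^2
2m = 18800000000000 A.m^2
r^3 = 9616^3 = 889167056896
B = (4pi*10^-7) * 18800000000000 / (4*pi * 889167056896) * 1e9
= 23624776.754995 / 11173602775034.12 * 1e9
= 2114.3383 nT

2114.3383


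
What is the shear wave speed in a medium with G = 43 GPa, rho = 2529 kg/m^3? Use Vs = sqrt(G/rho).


Convert G to Pa: G = 43e9 Pa
Compute G/rho = 43e9 / 2529 = 17002767.8924
Vs = sqrt(17002767.8924) = 4123.44 m/s

4123.44


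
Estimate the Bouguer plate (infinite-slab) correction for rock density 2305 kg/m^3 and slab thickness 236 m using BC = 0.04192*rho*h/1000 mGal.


BC = 0.04192 * rho * h / 1000
= 0.04192 * 2305 * 236 / 1000
= 22.8036 mGal

22.8036


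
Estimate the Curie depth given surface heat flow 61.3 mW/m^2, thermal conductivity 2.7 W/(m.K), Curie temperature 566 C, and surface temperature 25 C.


T_Curie - T_surf = 566 - 25 = 541 C
Convert q to W/m^2: 61.3 mW/m^2 = 0.0613 W/m^2
d = 541 * 2.7 / 0.0613 = 23828.71 m

23828.71


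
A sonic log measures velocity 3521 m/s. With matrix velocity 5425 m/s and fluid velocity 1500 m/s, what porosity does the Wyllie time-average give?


1/V - 1/Vm = 1/3521 - 1/5425 = 9.968e-05
1/Vf - 1/Vm = 1/1500 - 1/5425 = 0.00048233
phi = 9.968e-05 / 0.00048233 = 0.2067

0.2067


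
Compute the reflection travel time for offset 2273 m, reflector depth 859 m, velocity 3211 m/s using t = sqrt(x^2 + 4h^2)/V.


x^2 + 4h^2 = 2273^2 + 4*859^2 = 5166529 + 2951524 = 8118053
sqrt(8118053) = 2849.2197
t = 2849.2197 / 3211 = 0.8873 s

0.8873


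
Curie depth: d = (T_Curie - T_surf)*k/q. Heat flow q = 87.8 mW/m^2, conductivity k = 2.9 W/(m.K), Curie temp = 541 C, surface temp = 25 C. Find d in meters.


T_Curie - T_surf = 541 - 25 = 516 C
Convert q to W/m^2: 87.8 mW/m^2 = 0.0878 W/m^2
d = 516 * 2.9 / 0.0878 = 17043.28 m

17043.28


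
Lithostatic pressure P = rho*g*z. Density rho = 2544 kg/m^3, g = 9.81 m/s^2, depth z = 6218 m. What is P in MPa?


P = rho * g * z / 1e6
= 2544 * 9.81 * 6218 / 1e6
= 155180387.52 / 1e6
= 155.1804 MPa

155.1804


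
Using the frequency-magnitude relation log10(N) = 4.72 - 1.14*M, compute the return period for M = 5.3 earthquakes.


log10(N) = 4.72 - 1.14*5.3 = -1.322
N = 10^-1.322 = 0.047643
T = 1/N = 1/0.047643 = 20.9894 years

20.9894


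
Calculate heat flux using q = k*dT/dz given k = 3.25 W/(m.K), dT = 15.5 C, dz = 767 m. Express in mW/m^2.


q = k * dT / dz * 1000
= 3.25 * 15.5 / 767 * 1000
= 0.065678 * 1000
= 65.678 mW/m^2

65.678


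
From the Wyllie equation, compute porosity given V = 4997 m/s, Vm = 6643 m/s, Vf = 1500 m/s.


1/V - 1/Vm = 1/4997 - 1/6643 = 4.959e-05
1/Vf - 1/Vm = 1/1500 - 1/6643 = 0.00051613
phi = 4.959e-05 / 0.00051613 = 0.0961

0.0961


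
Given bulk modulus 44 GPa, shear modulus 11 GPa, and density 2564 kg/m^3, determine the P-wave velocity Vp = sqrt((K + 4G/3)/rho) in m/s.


First compute the effective modulus:
K + 4G/3 = 44e9 + 4*11e9/3 = 58666666666.67 Pa
Then divide by density:
58666666666.67 / 2564 = 22880915.2366 Pa/(kg/m^3)
Take the square root:
Vp = sqrt(22880915.2366) = 4783.4 m/s

4783.4


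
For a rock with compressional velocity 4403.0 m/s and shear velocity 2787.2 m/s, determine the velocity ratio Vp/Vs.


Vp/Vs = 4403.0 / 2787.2
= 1.5797

1.5797


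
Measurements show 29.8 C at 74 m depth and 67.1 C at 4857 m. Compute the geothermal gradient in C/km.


dT = 67.1 - 29.8 = 37.3 C
dz = 4857 - 74 = 4783 m
gradient = dT/dz * 1000 = 37.3/4783 * 1000 = 7.7985 C/km

7.7985


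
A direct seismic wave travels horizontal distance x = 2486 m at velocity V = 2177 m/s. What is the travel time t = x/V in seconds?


t = x / V
= 2486 / 2177
= 1.1419 s

1.1419


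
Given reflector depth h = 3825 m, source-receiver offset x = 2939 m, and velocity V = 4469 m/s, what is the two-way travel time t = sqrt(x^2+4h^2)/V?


x^2 + 4h^2 = 2939^2 + 4*3825^2 = 8637721 + 58522500 = 67160221
sqrt(67160221) = 8195.134
t = 8195.134 / 4469 = 1.8338 s

1.8338


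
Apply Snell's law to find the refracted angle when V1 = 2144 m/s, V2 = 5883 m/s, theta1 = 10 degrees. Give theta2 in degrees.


sin(theta1) = sin(10 deg) = 0.173648
sin(theta2) = V2/V1 * sin(theta1) = 5883/2144 * 0.173648 = 0.47648
theta2 = arcsin(0.47648) = 28.4557 degrees

28.4557


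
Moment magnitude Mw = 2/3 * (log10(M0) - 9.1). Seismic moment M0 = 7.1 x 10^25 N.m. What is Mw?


log10(M0) = log10(7.1 x 10^25) = 25.8513
Mw = 2/3 * (25.8513 - 9.1)
= 2/3 * 16.7513
= 11.17

11.17


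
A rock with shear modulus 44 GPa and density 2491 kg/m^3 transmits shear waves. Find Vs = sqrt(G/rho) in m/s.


Convert G to Pa: G = 44e9 Pa
Compute G/rho = 44e9 / 2491 = 17663588.9201
Vs = sqrt(17663588.9201) = 4202.81 m/s

4202.81


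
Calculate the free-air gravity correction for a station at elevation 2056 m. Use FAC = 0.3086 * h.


FAC = 0.3086 * h
= 0.3086 * 2056
= 634.4816 mGal

634.4816


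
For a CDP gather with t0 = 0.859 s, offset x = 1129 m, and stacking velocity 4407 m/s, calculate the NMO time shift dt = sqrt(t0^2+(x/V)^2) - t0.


x/Vnmo = 1129/4407 = 0.256183
(x/Vnmo)^2 = 0.06563
t0^2 = 0.737881
sqrt(0.737881 + 0.06563) = 0.896388
dt = 0.896388 - 0.859 = 0.037388

0.037388


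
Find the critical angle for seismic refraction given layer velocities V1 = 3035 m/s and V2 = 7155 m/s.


V1/V2 = 3035/7155 = 0.424179
theta_c = arcsin(0.424179) = 25.0987 degrees

25.0987


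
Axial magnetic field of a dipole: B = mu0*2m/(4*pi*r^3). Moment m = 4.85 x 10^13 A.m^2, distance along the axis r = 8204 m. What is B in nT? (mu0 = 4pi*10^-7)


m = 4.85 x 10^13 = 48500000000000 A.m^2
2m = 97000000000000 A.m^2
r^3 = 8204^3 = 552175273664
B = (4pi*10^-7) * 97000000000000 / (4*pi * 552175273664) * 1e9
= 121893794.959284 / 6938839132947.02 * 1e9
= 17566.8858 nT

17566.8858


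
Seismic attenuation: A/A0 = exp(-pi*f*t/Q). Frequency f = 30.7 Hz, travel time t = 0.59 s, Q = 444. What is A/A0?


pi*f*t/Q = pi*30.7*0.59/444 = 0.128161
A/A0 = exp(-0.128161) = 0.879711

0.879711


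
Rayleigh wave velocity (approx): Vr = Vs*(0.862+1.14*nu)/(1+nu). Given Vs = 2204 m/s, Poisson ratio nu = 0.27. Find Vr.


Numerator factor = 0.862 + 1.14*0.27 = 1.1698
Denominator = 1 + 0.27 = 1.27
Vr = 2204 * 1.1698 / 1.27 = 2030.11 m/s

2030.11


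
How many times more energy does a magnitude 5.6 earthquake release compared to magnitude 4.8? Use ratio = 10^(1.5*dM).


M2 - M1 = 5.6 - 4.8 = 0.8
1.5 * 0.8 = 1.2
ratio = 10^1.2 = 15.85

15.85


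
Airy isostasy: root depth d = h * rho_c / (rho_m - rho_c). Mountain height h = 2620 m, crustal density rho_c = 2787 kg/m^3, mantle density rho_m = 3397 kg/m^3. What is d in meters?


rho_m - rho_c = 3397 - 2787 = 610
d = 2620 * 2787 / 610
= 7301940 / 610
= 11970.39 m

11970.39


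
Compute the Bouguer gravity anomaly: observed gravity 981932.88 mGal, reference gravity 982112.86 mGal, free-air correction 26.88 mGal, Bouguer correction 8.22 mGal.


BA = g_obs - g_ref + FAC - BC
= 981932.88 - 982112.86 + 26.88 - 8.22
= -161.32 mGal

-161.32


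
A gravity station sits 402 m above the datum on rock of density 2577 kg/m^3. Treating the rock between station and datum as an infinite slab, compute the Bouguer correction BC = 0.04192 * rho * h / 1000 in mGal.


BC = 0.04192 * rho * h / 1000
= 0.04192 * 2577 * 402 / 1000
= 43.4272 mGal

43.4272


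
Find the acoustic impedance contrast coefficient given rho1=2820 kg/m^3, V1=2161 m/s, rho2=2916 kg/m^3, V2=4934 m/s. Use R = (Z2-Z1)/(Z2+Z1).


Z1 = 2820 * 2161 = 6094020
Z2 = 2916 * 4934 = 14387544
R = (14387544 - 6094020) / (14387544 + 6094020) = 8293524 / 20481564 = 0.4049

0.4049


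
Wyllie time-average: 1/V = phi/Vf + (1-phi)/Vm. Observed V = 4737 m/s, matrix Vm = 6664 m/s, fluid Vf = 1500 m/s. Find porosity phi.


1/V - 1/Vm = 1/4737 - 1/6664 = 6.104e-05
1/Vf - 1/Vm = 1/1500 - 1/6664 = 0.00051661
phi = 6.104e-05 / 0.00051661 = 0.1182

0.1182


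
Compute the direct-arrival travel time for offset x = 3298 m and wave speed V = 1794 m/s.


t = x / V
= 3298 / 1794
= 1.8384 s

1.8384


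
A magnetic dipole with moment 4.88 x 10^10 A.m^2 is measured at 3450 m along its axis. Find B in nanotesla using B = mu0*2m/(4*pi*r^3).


m = 4.88 x 10^10 = 48800000000 A.m^2
2m = 97600000000 A.m^2
r^3 = 3450^3 = 41063625000
B = (4pi*10^-7) * 97600000000 / (4*pi * 41063625000) * 1e9
= 122647.777196 / 516020730519.06 * 1e9
= 237.6799 nT

237.6799


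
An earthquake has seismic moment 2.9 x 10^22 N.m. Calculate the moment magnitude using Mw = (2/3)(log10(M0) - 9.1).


log10(M0) = log10(2.9 x 10^22) = 22.4624
Mw = 2/3 * (22.4624 - 9.1)
= 2/3 * 13.3624
= 8.91

8.91


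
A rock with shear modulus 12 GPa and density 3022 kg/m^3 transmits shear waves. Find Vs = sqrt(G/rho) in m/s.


Convert G to Pa: G = 12e9 Pa
Compute G/rho = 12e9 / 3022 = 3970880.2118
Vs = sqrt(3970880.2118) = 1992.71 m/s

1992.71


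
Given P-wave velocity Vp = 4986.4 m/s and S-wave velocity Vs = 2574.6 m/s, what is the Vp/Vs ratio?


Vp/Vs = 4986.4 / 2574.6
= 1.9368

1.9368


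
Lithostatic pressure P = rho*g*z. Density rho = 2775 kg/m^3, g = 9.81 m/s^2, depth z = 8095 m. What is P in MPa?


P = rho * g * z / 1e6
= 2775 * 9.81 * 8095 / 1e6
= 220368161.25 / 1e6
= 220.3682 MPa

220.3682


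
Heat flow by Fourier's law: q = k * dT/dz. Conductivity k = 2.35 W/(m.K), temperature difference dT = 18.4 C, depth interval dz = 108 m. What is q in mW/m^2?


q = k * dT / dz * 1000
= 2.35 * 18.4 / 108 * 1000
= 0.40037 * 1000
= 400.3704 mW/m^2

400.3704


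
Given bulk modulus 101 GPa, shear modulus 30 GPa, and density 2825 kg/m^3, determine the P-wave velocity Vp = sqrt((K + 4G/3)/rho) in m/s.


First compute the effective modulus:
K + 4G/3 = 101e9 + 4*30e9/3 = 141000000000.0 Pa
Then divide by density:
141000000000.0 / 2825 = 49911504.4248 Pa/(kg/m^3)
Take the square root:
Vp = sqrt(49911504.4248) = 7064.81 m/s

7064.81


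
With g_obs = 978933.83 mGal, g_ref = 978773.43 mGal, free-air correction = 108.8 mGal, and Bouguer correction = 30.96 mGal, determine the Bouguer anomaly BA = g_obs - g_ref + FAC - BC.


BA = g_obs - g_ref + FAC - BC
= 978933.83 - 978773.43 + 108.8 - 30.96
= 238.24 mGal

238.24


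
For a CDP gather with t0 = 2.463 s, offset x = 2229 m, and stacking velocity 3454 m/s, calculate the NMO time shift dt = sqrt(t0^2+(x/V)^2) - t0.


x/Vnmo = 2229/3454 = 0.645339
(x/Vnmo)^2 = 0.416462
t0^2 = 6.066369
sqrt(6.066369 + 0.416462) = 2.54614
dt = 2.54614 - 2.463 = 0.08314

0.08314


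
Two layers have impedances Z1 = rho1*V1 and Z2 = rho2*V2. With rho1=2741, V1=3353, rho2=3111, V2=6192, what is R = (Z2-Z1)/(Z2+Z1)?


Z1 = 2741 * 3353 = 9190573
Z2 = 3111 * 6192 = 19263312
R = (19263312 - 9190573) / (19263312 + 9190573) = 10072739 / 28453885 = 0.354

0.354


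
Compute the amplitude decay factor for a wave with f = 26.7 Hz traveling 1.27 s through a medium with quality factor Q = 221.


pi*f*t/Q = pi*26.7*1.27/221 = 0.482028
A/A0 = exp(-0.482028) = 0.61753

0.61753


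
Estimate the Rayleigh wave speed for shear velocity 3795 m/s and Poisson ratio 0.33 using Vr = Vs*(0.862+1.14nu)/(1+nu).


Numerator factor = 0.862 + 1.14*0.33 = 1.2382
Denominator = 1 + 0.33 = 1.33
Vr = 3795 * 1.2382 / 1.33 = 3533.06 m/s

3533.06


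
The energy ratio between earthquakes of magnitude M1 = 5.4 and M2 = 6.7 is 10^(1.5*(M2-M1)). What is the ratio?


M2 - M1 = 6.7 - 5.4 = 1.3
1.5 * 1.3 = 1.95
ratio = 10^1.95 = 89.13

89.13


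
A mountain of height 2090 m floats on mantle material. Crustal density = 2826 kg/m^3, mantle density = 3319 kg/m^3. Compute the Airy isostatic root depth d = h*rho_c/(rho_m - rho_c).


rho_m - rho_c = 3319 - 2826 = 493
d = 2090 * 2826 / 493
= 5906340 / 493
= 11980.41 m

11980.41


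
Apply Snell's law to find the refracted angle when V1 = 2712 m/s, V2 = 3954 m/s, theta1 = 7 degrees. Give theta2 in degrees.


sin(theta1) = sin(7 deg) = 0.121869
sin(theta2) = V2/V1 * sin(theta1) = 3954/2712 * 0.121869 = 0.177681
theta2 = arcsin(0.177681) = 10.2347 degrees

10.2347


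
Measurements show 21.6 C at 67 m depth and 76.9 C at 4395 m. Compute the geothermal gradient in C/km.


dT = 76.9 - 21.6 = 55.3 C
dz = 4395 - 67 = 4328 m
gradient = dT/dz * 1000 = 55.3/4328 * 1000 = 12.7773 C/km

12.7773


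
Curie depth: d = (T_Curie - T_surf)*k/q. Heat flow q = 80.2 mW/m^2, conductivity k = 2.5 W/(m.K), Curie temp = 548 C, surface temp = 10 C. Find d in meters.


T_Curie - T_surf = 548 - 10 = 538 C
Convert q to W/m^2: 80.2 mW/m^2 = 0.0802 W/m^2
d = 538 * 2.5 / 0.0802 = 16770.57 m

16770.57


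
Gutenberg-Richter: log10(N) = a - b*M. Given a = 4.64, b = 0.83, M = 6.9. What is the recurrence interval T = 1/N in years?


log10(N) = 4.64 - 0.83*6.9 = -1.087
N = 10^-1.087 = 0.081846
T = 1/N = 1/0.081846 = 12.218 years

12.218


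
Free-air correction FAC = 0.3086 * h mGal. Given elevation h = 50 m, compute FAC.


FAC = 0.3086 * h
= 0.3086 * 50
= 15.43 mGal

15.43


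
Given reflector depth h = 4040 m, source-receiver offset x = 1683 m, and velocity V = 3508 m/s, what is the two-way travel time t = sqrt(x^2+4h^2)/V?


x^2 + 4h^2 = 1683^2 + 4*4040^2 = 2832489 + 65286400 = 68118889
sqrt(68118889) = 8253.4168
t = 8253.4168 / 3508 = 2.3527 s

2.3527


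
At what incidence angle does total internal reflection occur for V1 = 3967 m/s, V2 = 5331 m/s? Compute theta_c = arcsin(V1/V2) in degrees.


V1/V2 = 3967/5331 = 0.744138
theta_c = arcsin(0.744138) = 48.0851 degrees

48.0851


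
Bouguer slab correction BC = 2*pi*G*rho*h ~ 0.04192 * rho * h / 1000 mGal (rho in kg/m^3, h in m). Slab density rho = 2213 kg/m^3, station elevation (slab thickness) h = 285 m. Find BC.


BC = 0.04192 * rho * h / 1000
= 0.04192 * 2213 * 285 / 1000
= 26.4392 mGal

26.4392


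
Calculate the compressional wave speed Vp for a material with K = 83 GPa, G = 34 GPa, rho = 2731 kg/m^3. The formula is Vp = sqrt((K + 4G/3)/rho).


First compute the effective modulus:
K + 4G/3 = 83e9 + 4*34e9/3 = 128333333333.33 Pa
Then divide by density:
128333333333.33 / 2731 = 46991334.0657 Pa/(kg/m^3)
Take the square root:
Vp = sqrt(46991334.0657) = 6855.02 m/s

6855.02


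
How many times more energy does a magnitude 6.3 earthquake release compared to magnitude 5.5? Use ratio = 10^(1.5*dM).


M2 - M1 = 6.3 - 5.5 = 0.8
1.5 * 0.8 = 1.2
ratio = 10^1.2 = 15.85

15.85


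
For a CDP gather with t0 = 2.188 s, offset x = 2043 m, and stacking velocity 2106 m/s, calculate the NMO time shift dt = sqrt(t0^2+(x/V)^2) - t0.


x/Vnmo = 2043/2106 = 0.970085
(x/Vnmo)^2 = 0.941066
t0^2 = 4.787344
sqrt(4.787344 + 0.941066) = 2.39341
dt = 2.39341 - 2.188 = 0.20541

0.20541


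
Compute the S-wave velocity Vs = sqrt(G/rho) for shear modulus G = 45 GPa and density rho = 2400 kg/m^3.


Convert G to Pa: G = 45e9 Pa
Compute G/rho = 45e9 / 2400 = 18750000.0
Vs = sqrt(18750000.0) = 4330.13 m/s

4330.13


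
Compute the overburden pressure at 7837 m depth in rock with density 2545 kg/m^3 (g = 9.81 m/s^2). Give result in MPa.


P = rho * g * z / 1e6
= 2545 * 9.81 * 7837 / 1e6
= 195662068.65 / 1e6
= 195.6621 MPa

195.6621


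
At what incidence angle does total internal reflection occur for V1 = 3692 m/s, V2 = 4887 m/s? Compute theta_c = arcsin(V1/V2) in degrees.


V1/V2 = 3692/4887 = 0.755474
theta_c = arcsin(0.755474) = 49.0668 degrees

49.0668


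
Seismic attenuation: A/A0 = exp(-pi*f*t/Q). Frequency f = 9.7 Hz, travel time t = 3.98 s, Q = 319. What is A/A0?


pi*f*t/Q = pi*9.7*3.98/319 = 0.380202
A/A0 = exp(-0.380202) = 0.683724

0.683724


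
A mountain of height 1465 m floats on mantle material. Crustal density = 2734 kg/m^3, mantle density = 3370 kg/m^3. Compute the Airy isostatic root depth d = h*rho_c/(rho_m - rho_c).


rho_m - rho_c = 3370 - 2734 = 636
d = 1465 * 2734 / 636
= 4005310 / 636
= 6297.66 m

6297.66


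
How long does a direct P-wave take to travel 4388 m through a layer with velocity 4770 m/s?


t = x / V
= 4388 / 4770
= 0.9199 s

0.9199


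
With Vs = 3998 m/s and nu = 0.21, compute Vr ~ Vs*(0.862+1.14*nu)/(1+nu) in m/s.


Numerator factor = 0.862 + 1.14*0.21 = 1.1014
Denominator = 1 + 0.21 = 1.21
Vr = 3998 * 1.1014 / 1.21 = 3639.17 m/s

3639.17


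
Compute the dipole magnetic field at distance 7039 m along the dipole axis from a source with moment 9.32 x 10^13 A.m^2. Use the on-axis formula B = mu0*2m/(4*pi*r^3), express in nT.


m = 9.32 x 10^13 = 93200000000000 A.m^2
2m = 186400000000000 A.m^2
r^3 = 7039^3 = 348765000319
B = (4pi*10^-7) * 186400000000000 / (4*pi * 348765000319) * 1e9
= 234237148.251655 / 4382710251325.65 * 1e9
= 53445.7299 nT

53445.7299


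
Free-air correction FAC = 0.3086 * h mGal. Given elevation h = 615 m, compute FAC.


FAC = 0.3086 * h
= 0.3086 * 615
= 189.789 mGal

189.789


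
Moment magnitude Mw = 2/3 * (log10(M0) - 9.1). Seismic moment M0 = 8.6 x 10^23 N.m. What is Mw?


log10(M0) = log10(8.6 x 10^23) = 23.9345
Mw = 2/3 * (23.9345 - 9.1)
= 2/3 * 14.8345
= 9.89

9.89


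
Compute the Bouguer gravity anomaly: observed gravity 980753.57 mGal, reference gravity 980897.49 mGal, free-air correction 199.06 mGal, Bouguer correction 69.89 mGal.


BA = g_obs - g_ref + FAC - BC
= 980753.57 - 980897.49 + 199.06 - 69.89
= -14.75 mGal

-14.75


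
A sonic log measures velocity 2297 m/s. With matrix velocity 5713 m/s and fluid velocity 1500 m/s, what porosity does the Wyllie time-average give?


1/V - 1/Vm = 1/2297 - 1/5713 = 0.00026031
1/Vf - 1/Vm = 1/1500 - 1/5713 = 0.00049163
phi = 0.00026031 / 0.00049163 = 0.5295

0.5295


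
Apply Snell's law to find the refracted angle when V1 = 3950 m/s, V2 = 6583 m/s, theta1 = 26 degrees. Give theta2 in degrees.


sin(theta1) = sin(26 deg) = 0.438371
sin(theta2) = V2/V1 * sin(theta1) = 6583/3950 * 0.438371 = 0.730582
theta2 = arcsin(0.730582) = 46.9352 degrees

46.9352


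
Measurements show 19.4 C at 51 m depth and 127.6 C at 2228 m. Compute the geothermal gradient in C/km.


dT = 127.6 - 19.4 = 108.2 C
dz = 2228 - 51 = 2177 m
gradient = dT/dz * 1000 = 108.2/2177 * 1000 = 49.7014 C/km

49.7014
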